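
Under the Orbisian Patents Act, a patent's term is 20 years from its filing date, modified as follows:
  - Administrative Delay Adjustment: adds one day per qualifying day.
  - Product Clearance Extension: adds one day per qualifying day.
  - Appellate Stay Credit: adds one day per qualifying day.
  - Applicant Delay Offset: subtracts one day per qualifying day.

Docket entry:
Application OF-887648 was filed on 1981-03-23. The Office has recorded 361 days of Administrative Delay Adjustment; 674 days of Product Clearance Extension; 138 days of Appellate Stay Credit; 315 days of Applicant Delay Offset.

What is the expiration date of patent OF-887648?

July 29, 2003

Base term: filing date + 20 years → 23 March 2001.
Administrative Delay Adjustment: +361 days → 19 March 2002.
Product Clearance Extension: +674 days → 22 January 2004.
Appellate Stay Credit: +138 days → 8 June 2004.
Applicant Delay Offset: −315 days → 29 July 2003.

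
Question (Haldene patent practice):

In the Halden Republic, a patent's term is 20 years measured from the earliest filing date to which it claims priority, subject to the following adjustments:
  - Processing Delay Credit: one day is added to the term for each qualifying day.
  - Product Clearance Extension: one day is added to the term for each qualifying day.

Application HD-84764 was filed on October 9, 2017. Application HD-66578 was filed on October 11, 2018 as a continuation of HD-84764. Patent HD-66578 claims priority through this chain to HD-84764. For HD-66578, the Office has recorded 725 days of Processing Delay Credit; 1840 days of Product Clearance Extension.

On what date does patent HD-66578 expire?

October 17, 2044

Earliest priority filing: 9 October 2017.
Base term: 9 October 2017 + 20 years → 9 October 2037.
Processing Delay Credit: +725 days → 4 October 2039.
Product Clearance Extension: +1840 days → 17 October 2044.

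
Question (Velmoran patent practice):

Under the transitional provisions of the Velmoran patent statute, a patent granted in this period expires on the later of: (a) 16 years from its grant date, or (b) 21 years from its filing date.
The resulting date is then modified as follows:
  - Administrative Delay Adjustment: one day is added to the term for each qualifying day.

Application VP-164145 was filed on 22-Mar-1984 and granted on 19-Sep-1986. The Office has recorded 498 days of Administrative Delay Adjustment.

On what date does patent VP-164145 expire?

August 2, 2006

(a) grant + 16 years → 19 September 2002.
(b) filing + 21 years → 22 March 2005.
Later of the two: 22 March 2005.
Administrative Delay Adjustment: +498 days → 2 August 2006.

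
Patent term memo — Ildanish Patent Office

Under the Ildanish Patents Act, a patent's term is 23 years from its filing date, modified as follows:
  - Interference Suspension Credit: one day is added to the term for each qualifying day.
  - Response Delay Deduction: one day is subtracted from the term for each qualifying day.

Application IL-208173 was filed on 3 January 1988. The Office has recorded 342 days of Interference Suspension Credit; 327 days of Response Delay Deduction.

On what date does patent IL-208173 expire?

2011-01-18

Base term: filing date + 23 years → 3 January 2011.
Interference Suspension Credit: +342 days → 11 December 2011.
Response Delay Deduction: −327 days → 18 January 2011.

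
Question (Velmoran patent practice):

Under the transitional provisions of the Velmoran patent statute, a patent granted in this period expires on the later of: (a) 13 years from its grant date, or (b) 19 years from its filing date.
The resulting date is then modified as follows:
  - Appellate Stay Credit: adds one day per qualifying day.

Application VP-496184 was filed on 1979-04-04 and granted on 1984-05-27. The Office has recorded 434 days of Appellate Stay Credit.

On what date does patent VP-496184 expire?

(a) grant + 13 years → 27 May 1997.
(b) filing + 19 years → 4 April 1998.
Later of the two: 4 April 1998.
Appellate Stay Credit: +434 days → 12 June 1999.

1999-06-12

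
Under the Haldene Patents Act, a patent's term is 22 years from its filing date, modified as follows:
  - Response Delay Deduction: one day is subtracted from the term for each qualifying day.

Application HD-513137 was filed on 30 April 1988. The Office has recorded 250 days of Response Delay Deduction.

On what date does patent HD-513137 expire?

2009-08-23

Base term: filing date + 22 years → 30 April 2010.
Response Delay Deduction: −250 days → 23 August 2009.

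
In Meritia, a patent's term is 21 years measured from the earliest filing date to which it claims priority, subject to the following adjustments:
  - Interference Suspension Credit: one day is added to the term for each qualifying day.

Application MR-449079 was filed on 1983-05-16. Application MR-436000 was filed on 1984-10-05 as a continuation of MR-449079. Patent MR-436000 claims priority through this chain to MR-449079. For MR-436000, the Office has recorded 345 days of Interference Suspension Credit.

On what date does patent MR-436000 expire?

April 26, 2005

Earliest priority filing: 16 May 1983.
Base term: 16 May 1983 + 21 years → 16 May 2004.
Interference Suspension Credit: +345 days → 26 April 2005.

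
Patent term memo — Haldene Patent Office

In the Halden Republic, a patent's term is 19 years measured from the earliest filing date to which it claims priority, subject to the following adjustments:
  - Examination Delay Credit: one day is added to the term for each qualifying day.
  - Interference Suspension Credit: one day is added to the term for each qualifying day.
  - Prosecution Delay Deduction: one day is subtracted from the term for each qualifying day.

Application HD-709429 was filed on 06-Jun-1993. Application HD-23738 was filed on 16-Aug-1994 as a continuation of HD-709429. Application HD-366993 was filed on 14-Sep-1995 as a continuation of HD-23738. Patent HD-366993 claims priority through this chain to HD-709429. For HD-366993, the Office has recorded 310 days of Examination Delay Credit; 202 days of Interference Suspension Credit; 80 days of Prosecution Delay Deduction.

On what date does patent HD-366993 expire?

Earliest priority filing: 6 June 1993.
Base term: 6 June 1993 + 19 years → 6 June 2012.
Examination Delay Credit: +310 days → 12 April 2013.
Interference Suspension Credit: +202 days → 31 October 2013.
Prosecution Delay Deduction: −80 days → 12 August 2013.

August 12, 2013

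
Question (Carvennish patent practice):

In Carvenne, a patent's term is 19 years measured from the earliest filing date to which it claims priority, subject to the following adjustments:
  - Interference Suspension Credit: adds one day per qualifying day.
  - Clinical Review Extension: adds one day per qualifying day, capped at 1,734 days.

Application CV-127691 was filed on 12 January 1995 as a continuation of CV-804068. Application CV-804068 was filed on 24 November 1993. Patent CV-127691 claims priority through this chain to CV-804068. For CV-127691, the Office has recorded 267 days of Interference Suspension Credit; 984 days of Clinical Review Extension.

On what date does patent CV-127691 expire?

Earliest priority filing: 24 November 1993.
Base term: 24 November 1993 + 19 years → 24 November 2012.
Interference Suspension Credit: +267 days → 18 August 2013.
Clinical Review Extension: 984 days (within the 1734-day cap) → +984 days → 28 April 2016.

April 28, 2016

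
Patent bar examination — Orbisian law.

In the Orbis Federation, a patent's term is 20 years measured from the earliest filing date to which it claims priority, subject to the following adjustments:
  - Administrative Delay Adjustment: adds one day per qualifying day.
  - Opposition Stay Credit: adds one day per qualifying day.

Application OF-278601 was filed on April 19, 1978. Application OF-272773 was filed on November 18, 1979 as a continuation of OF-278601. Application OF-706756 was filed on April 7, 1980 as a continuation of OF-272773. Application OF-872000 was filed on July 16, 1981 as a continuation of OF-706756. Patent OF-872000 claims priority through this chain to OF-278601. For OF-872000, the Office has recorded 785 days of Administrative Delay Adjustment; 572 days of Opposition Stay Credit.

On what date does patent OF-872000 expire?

Earliest priority filing: 19 April 1978.
Base term: 19 April 1978 + 20 years → 19 April 1998.
Administrative Delay Adjustment: +785 days → 12 June 2000.
Opposition Stay Credit: +572 days → 5 January 2002.

2002-01-05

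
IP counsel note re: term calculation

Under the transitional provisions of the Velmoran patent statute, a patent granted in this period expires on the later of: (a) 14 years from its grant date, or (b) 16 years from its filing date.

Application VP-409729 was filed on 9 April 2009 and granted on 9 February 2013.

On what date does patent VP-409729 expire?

(a) grant + 14 years → 9 February 2027.
(b) filing + 16 years → 9 April 2025.
Later of the two: 9 February 2027.

February 9, 2027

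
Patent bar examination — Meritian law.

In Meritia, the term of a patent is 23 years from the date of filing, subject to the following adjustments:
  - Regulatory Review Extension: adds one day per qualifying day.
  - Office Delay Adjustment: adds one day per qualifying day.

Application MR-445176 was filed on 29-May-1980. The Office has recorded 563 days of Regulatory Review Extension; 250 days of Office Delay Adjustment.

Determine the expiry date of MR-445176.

2005-08-19

Base term: filing date + 23 years → 29 May 2003.
Regulatory Review Extension: +563 days → 12 December 2004.
Office Delay Adjustment: +250 days → 19 August 2005.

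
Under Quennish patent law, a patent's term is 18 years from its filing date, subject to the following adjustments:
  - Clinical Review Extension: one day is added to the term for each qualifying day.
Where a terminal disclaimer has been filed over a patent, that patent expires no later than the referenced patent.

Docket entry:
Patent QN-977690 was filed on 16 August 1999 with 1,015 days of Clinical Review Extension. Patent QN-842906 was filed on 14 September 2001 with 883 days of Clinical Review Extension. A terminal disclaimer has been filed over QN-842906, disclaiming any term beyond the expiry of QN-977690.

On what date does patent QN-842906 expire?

Natural term of QN-842906:
  Base: filing + 18 years → 14 September 2019.
  Clinical Review Extension: +883 days → 13 February 2022.
Expiry of referenced patent QN-977690:
  Base: filing + 18 years → 16 August 2017.
  Clinical Review Extension: +1015 days → 27 May 2020.
Terminal disclaimer: QN-842906 expires on the earlier of 13 February 2022 and 27 May 2020.

May 27, 2020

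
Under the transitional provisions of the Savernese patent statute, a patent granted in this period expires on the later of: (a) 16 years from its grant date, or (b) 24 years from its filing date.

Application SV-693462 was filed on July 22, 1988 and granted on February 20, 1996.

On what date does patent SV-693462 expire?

2012-07-22

(a) grant + 16 years → 20 February 2012.
(b) filing + 24 years → 22 July 2012.
Later of the two: 22 July 2012.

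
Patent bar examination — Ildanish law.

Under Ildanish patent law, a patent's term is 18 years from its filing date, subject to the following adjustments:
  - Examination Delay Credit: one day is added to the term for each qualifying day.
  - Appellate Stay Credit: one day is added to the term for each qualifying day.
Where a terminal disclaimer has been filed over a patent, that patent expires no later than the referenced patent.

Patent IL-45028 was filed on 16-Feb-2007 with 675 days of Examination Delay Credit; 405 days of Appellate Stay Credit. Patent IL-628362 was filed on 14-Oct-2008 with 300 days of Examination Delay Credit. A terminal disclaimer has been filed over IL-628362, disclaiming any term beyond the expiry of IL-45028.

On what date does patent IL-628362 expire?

Natural term of IL-628362:
  Base: filing + 18 years → 14 October 2026.
  Examination Delay Credit: +300 days → 10 August 2027.
Expiry of referenced patent IL-45028:
  Base: filing + 18 years → 16 February 2025.
  Examination Delay Credit: +675 days → 23 December 2026.
  Appellate Stay Credit: +405 days → 1 February 2028.
Terminal disclaimer: IL-628362 expires on the earlier of 10 August 2027 and 1 February 2028.

2027-08-10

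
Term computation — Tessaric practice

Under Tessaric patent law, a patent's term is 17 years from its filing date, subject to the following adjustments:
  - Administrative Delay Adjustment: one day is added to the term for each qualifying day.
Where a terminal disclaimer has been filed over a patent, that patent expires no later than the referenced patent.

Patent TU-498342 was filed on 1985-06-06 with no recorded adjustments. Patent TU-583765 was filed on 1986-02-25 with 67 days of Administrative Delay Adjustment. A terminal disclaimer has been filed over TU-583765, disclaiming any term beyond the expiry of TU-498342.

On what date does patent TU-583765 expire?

June 6, 2002

Natural term of TU-583765:
  Base: filing + 17 years → 25 February 2003.
  Administrative Delay Adjustment: +67 days → 3 May 2003.
Expiry of referenced patent TU-498342:
  Base: filing + 17 years → 6 June 2002.
Terminal disclaimer: TU-583765 expires on the earlier of 3 May 2003 and 6 June 2002.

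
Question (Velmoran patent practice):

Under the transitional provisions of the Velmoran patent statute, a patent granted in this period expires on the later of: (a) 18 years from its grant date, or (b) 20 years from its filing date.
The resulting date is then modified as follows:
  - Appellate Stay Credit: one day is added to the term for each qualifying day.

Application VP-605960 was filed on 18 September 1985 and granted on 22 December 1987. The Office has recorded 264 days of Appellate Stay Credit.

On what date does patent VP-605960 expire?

2006-09-12

(a) grant + 18 years → 22 December 2005.
(b) filing + 20 years → 18 September 2005.
Later of the two: 22 December 2005.
Appellate Stay Credit: +264 days → 12 September 2006.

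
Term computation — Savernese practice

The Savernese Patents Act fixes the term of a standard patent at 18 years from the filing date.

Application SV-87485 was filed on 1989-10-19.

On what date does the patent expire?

October 19, 2007

Filing date + 18 years → 19 October 2007.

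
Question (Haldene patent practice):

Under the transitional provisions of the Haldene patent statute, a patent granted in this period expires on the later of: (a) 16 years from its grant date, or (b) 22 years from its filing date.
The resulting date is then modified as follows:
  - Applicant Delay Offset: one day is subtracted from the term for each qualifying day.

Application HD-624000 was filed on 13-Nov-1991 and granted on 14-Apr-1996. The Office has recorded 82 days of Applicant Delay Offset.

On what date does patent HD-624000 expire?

2013-08-23

(a) grant + 16 years → 14 April 2012.
(b) filing + 22 years → 13 November 2013.
Later of the two: 13 November 2013.
Applicant Delay Offset: −82 days → 23 August 2013.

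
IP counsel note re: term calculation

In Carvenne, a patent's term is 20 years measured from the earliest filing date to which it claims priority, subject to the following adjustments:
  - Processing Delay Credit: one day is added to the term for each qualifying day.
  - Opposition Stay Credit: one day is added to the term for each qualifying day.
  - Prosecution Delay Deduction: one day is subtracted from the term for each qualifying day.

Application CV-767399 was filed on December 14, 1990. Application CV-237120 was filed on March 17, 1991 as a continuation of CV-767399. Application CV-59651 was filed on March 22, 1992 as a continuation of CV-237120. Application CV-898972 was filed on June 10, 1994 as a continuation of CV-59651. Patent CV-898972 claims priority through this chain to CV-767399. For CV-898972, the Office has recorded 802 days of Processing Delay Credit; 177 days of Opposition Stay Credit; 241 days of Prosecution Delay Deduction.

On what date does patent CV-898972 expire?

Earliest priority filing: 14 December 1990.
Base term: 14 December 1990 + 20 years → 14 December 2010.
Processing Delay Credit: +802 days → 23 February 2013.
Opposition Stay Credit: +177 days → 19 August 2013.
Prosecution Delay Deduction: −241 days → 21 December 2012.

December 21, 2012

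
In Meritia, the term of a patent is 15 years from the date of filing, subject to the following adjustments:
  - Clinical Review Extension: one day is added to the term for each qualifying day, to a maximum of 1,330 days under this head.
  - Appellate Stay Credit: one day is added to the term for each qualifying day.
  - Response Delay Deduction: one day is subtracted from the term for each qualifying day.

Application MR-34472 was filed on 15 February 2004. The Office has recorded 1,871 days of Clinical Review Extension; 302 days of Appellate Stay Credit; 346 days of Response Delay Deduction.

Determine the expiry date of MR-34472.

2022-08-24

Base term: filing date + 15 years → 15 February 2019.
Clinical Review Extension: 1871 days claimed exceeds the 1330-day cap, so +1330 days → 7 October 2022.
Appellate Stay Credit: +302 days → 5 August 2023.
Response Delay Deduction: −346 days → 24 August 2022.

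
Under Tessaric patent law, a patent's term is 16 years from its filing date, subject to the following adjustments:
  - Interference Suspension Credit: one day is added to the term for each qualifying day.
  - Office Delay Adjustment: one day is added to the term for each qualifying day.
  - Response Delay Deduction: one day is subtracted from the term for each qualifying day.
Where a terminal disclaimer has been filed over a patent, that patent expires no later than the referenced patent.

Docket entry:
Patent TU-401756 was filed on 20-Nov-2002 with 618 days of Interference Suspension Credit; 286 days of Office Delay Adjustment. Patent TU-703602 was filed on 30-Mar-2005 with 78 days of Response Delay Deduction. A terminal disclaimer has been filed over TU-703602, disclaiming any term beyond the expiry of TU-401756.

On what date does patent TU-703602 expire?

Natural term of TU-703602:
  Base: filing + 16 years → 30 March 2021.
  Response Delay Deduction: −78 days → 11 January 2021.
Expiry of referenced patent TU-401756:
  Base: filing + 16 years → 20 November 2018.
  Interference Suspension Credit: +618 days → 30 July 2020.
  Office Delay Adjustment: +286 days → 12 May 2021.
Terminal disclaimer: TU-703602 expires on the earlier of 11 January 2021 and 12 May 2021.

January 11, 2021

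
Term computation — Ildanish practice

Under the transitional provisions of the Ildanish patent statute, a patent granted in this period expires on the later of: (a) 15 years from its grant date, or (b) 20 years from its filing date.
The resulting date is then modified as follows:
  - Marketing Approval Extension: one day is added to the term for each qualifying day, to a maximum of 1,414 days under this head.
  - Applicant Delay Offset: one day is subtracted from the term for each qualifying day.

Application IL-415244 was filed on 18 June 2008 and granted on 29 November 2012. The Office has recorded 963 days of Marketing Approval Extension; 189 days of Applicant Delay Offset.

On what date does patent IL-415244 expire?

(a) grant + 15 years → 29 November 2027.
(b) filing + 20 years → 18 June 2028.
Later of the two: 18 June 2028.
Marketing Approval Extension: 963 days (within the 1414-day cap) → +963 days → 6 February 2031.
Applicant Delay Offset: −189 days → 1 August 2030.

August 1, 2030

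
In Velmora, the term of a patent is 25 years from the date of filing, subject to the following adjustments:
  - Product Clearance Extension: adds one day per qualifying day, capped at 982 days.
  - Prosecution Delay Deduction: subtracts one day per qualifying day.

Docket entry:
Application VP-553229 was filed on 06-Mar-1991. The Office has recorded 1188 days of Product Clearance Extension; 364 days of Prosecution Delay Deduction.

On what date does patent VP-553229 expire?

Base term: filing date + 25 years → 6 March 2016.
Product Clearance Extension: 1188 days claimed exceeds the 982-day cap, so +982 days → 13 November 2018.
Prosecution Delay Deduction: −364 days → 14 November 2017.

November 14, 2017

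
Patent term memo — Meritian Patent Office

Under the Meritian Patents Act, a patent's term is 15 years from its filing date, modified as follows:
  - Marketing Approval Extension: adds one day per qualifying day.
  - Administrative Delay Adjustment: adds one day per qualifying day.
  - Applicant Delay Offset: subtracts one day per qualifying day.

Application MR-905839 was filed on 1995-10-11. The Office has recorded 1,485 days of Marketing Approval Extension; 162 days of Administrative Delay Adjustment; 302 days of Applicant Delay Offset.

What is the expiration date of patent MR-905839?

Base term: filing date + 15 years → 11 October 2010.
Marketing Approval Extension: +1485 days → 4 November 2014.
Administrative Delay Adjustment: +162 days → 15 April 2015.
Applicant Delay Offset: −302 days → 17 June 2014.

2014-06-17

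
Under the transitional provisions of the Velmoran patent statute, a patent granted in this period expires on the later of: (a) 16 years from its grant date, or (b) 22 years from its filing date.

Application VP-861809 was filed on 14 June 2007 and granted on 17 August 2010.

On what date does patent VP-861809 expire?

June 14, 2029

(a) grant + 16 years → 17 August 2026.
(b) filing + 22 years → 14 June 2029.
Later of the two: 14 June 2029.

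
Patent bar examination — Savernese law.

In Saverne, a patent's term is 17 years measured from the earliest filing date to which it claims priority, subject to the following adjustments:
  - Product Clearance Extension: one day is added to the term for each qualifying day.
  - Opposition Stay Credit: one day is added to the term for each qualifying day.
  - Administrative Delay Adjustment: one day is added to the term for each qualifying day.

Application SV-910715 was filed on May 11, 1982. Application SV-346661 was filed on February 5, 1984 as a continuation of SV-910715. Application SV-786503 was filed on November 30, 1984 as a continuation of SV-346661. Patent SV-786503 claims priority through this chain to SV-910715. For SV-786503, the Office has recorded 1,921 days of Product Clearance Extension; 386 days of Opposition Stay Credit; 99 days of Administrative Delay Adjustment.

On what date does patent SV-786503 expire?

Earliest priority filing: 11 May 1982.
Base term: 11 May 1982 + 17 years → 11 May 1999.
Product Clearance Extension: +1921 days → 13 August 2004.
Opposition Stay Credit: +386 days → 3 September 2005.
Administrative Delay Adjustment: +99 days → 11 December 2005.

2005-12-11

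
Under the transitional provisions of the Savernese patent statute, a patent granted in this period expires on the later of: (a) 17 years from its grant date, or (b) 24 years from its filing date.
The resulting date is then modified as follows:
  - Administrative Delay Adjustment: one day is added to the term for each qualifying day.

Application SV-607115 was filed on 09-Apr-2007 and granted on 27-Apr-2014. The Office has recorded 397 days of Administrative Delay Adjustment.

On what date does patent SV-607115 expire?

(a) grant + 17 years → 27 April 2031.
(b) filing + 24 years → 9 April 2031.
Later of the two: 27 April 2031.
Administrative Delay Adjustment: +397 days → 28 May 2032.

2032-05-28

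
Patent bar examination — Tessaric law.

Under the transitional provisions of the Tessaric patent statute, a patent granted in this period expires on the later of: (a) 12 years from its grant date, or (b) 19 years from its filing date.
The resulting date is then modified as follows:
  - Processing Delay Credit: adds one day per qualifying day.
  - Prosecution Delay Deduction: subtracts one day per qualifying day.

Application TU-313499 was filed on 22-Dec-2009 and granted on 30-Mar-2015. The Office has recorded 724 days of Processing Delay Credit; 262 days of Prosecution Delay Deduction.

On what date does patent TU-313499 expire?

(a) grant + 12 years → 30 March 2027.
(b) filing + 19 years → 22 December 2028.
Later of the two: 22 December 2028.
Processing Delay Credit: +724 days → 16 December 2030.
Prosecution Delay Deduction: −262 days → 29 March 2030.

2030-03-29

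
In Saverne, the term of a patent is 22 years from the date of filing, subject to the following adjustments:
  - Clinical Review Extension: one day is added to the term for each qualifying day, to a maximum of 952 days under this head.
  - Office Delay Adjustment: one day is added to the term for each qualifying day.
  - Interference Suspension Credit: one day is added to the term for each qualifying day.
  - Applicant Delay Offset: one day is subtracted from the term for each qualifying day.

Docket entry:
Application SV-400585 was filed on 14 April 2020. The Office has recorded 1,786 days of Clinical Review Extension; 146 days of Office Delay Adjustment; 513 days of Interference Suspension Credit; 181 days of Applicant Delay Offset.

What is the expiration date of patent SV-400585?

March 14, 2046

Base term: filing date + 22 years → 14 April 2042.
Clinical Review Extension: 1786 days claimed exceeds the 952-day cap, so +952 days → 21 November 2044.
Office Delay Adjustment: +146 days → 16 April 2045.
Interference Suspension Credit: +513 days → 11 September 2046.
Applicant Delay Offset: −181 days → 14 March 2046.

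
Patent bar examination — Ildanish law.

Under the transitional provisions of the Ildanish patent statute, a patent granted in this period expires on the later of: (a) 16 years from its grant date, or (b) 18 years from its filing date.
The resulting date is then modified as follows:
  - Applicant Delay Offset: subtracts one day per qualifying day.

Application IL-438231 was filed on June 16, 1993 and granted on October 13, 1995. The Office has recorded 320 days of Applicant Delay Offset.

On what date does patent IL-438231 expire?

(a) grant + 16 years → 13 October 2011.
(b) filing + 18 years → 16 June 2011.
Later of the two: 13 October 2011.
Applicant Delay Offset: −320 days → 27 November 2010.

2010-11-27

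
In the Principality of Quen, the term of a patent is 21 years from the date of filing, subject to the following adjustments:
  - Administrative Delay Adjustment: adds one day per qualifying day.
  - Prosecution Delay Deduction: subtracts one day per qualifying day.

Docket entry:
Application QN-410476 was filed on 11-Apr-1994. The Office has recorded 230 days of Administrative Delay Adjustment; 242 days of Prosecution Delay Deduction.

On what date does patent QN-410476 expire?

Base term: filing date + 21 years → 11 April 2015.
Administrative Delay Adjustment: +230 days → 27 November 2015.
Prosecution Delay Deduction: −242 days → 30 March 2015.

2015-03-30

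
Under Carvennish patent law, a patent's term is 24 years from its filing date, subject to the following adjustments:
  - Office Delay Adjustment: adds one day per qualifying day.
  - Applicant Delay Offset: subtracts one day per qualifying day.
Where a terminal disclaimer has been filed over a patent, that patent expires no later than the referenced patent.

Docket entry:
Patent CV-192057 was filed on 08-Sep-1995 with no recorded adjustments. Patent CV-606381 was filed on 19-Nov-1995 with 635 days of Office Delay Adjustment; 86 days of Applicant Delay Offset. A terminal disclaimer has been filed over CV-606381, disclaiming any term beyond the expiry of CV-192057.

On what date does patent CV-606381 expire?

2019-09-08

Natural term of CV-606381:
  Base: filing + 24 years → 19 November 2019.
  Office Delay Adjustment: +635 days → 15 August 2021.
  Applicant Delay Offset: −86 days → 21 May 2021.
Expiry of referenced patent CV-192057:
  Base: filing + 24 years → 8 September 2019.
Terminal disclaimer: CV-606381 expires on the earlier of 21 May 2021 and 8 September 2019.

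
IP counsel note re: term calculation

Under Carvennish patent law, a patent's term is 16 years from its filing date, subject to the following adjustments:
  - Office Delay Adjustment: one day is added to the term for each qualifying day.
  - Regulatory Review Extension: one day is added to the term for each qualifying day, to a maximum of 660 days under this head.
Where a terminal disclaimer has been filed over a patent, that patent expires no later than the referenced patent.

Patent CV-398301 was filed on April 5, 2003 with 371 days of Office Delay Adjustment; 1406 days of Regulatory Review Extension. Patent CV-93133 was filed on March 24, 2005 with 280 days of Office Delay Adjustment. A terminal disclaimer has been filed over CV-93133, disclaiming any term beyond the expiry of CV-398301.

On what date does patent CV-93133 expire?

Natural term of CV-93133:
  Base: filing + 16 years → 24 March 2021.
  Office Delay Adjustment: +280 days → 29 December 2021.
Expiry of referenced patent CV-398301:
  Base: filing + 16 years → 5 April 2019.
  Office Delay Adjustment: +371 days → 10 April 2020.
  Regulatory Review Extension: 1406 days claimed exceeds the 660-day cap, so +660 days → 30 January 2022.
Terminal disclaimer: CV-93133 expires on the earlier of 29 December 2021 and 30 January 2022.

2021-12-29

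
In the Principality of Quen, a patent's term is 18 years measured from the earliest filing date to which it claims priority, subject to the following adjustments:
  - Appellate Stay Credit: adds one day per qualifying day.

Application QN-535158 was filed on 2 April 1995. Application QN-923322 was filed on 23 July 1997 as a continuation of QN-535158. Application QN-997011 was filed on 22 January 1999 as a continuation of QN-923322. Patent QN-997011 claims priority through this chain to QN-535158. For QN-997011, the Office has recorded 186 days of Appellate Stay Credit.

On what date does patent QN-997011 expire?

Earliest priority filing: 2 April 1995.
Base term: 2 April 1995 + 18 years → 2 April 2013.
Appellate Stay Credit: +186 days → 5 October 2013.

2013-10-05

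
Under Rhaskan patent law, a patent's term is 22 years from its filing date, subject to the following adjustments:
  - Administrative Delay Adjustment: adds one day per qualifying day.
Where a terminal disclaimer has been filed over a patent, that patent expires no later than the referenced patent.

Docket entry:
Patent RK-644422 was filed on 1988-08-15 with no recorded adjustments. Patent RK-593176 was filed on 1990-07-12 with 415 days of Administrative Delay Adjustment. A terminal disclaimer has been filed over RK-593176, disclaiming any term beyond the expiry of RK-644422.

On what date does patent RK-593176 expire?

2010-08-15

Natural term of RK-593176:
  Base: filing + 22 years → 12 July 2012.
  Administrative Delay Adjustment: +415 days → 31 August 2013.
Expiry of referenced patent RK-644422:
  Base: filing + 22 years → 15 August 2010.
Terminal disclaimer: RK-593176 expires on the earlier of 31 August 2013 and 15 August 2010.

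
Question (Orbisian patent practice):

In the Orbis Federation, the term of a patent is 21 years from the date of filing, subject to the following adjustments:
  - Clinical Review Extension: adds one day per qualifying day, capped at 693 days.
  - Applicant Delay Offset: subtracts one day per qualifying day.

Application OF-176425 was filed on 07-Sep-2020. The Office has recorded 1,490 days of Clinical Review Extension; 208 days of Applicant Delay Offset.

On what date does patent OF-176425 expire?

Base term: filing date + 21 years → 7 September 2041.
Clinical Review Extension: 1490 days claimed exceeds the 693-day cap, so +693 days → 1 August 2043.
Applicant Delay Offset: −208 days → 5 January 2043.

January 5, 2043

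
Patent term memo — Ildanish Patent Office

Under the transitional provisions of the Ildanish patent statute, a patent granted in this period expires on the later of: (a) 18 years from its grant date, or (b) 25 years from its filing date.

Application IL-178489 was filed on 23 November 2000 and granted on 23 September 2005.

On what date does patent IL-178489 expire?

(a) grant + 18 years → 23 September 2023.
(b) filing + 25 years → 23 November 2025.
Later of the two: 23 November 2025.

2025-11-23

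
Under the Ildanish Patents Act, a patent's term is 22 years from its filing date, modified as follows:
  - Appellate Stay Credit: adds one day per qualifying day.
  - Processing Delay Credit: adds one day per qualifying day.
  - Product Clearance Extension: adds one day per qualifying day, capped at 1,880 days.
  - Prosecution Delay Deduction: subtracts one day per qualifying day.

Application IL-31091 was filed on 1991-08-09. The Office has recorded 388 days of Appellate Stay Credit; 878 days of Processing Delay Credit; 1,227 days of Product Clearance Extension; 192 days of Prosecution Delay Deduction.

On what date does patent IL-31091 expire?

Base term: filing date + 22 years → 9 August 2013.
Appellate Stay Credit: +388 days → 1 September 2014.
Processing Delay Credit: +878 days → 26 January 2017.
Product Clearance Extension: 1227 days (within the 1880-day cap) → +1227 days → 6 June 2020.
Prosecution Delay Deduction: −192 days → 27 November 2019.

November 27, 2019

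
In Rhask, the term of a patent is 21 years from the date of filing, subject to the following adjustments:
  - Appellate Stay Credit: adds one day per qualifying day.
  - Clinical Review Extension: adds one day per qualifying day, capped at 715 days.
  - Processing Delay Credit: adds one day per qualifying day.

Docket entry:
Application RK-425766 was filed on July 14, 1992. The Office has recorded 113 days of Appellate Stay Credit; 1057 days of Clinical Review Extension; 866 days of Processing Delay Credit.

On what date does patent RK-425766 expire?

Base term: filing date + 21 years → 14 July 2013.
Appellate Stay Credit: +113 days → 4 November 2013.
Clinical Review Extension: 1057 days claimed exceeds the 715-day cap, so +715 days → 20 October 2015.
Processing Delay Credit: +866 days → 4 March 2018.

March 4, 2018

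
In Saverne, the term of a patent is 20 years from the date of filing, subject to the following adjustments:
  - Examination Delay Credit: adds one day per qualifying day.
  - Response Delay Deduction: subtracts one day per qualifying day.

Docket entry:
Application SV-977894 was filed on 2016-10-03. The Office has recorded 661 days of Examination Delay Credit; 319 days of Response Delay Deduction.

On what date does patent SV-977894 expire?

Base term: filing date + 20 years → 3 October 2036.
Examination Delay Credit: +661 days → 26 July 2038.
Response Delay Deduction: −319 days → 10 September 2037.

September 10, 2037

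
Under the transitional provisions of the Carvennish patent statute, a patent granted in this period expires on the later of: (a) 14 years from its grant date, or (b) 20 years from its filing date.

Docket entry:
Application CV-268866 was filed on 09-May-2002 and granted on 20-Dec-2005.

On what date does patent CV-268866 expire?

2022-05-09

(a) grant + 14 years → 20 December 2019.
(b) filing + 20 years → 9 May 2022.
Later of the two: 9 May 2022.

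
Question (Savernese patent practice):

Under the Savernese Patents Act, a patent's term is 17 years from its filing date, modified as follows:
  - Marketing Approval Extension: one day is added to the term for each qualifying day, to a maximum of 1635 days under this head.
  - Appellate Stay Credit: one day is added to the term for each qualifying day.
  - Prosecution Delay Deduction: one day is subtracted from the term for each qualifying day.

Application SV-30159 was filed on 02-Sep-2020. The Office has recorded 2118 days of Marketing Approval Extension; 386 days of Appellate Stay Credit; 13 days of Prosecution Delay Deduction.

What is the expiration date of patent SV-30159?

Base term: filing date + 17 years → 2 September 2037.
Marketing Approval Extension: 2118 days claimed exceeds the 1635-day cap, so +1635 days → 23 February 2042.
Appellate Stay Credit: +386 days → 16 March 2043.
Prosecution Delay Deduction: −13 days → 3 March 2043.

March 3, 2043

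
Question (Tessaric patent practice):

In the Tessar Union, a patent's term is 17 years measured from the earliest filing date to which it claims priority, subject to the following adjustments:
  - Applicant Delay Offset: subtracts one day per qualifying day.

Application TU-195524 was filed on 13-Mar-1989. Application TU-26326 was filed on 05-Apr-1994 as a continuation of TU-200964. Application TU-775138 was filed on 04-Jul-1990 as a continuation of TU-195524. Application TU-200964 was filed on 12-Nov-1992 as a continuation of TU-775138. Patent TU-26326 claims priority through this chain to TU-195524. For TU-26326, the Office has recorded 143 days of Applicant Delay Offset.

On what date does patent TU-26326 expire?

October 21, 2005

Earliest priority filing: 13 March 1989.
Base term: 13 March 1989 + 17 years → 13 March 2006.
Applicant Delay Offset: −143 days → 21 October 2005.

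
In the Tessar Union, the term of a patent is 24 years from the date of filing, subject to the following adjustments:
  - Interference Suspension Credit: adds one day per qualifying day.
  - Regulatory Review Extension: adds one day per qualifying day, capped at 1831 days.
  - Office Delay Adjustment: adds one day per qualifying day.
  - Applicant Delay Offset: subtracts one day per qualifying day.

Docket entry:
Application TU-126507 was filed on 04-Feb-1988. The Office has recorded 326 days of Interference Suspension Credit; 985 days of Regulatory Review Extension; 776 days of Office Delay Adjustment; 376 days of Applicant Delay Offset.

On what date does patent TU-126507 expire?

Base term: filing date + 24 years → 4 February 2012.
Interference Suspension Credit: +326 days → 26 December 2012.
Regulatory Review Extension: 985 days (within the 1831-day cap) → +985 days → 7 September 2015.
Office Delay Adjustment: +776 days → 22 October 2017.
Applicant Delay Offset: −376 days → 11 October 2016.

October 11, 2016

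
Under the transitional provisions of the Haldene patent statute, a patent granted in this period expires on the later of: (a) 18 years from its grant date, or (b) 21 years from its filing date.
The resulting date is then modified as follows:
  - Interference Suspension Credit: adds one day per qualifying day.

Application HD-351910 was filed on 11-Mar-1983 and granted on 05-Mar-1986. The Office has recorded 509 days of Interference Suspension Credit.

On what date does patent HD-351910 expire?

(a) grant + 18 years → 5 March 2004.
(b) filing + 21 years → 11 March 2004.
Later of the two: 11 March 2004.
Interference Suspension Credit: +509 days → 2 August 2005.

2005-08-02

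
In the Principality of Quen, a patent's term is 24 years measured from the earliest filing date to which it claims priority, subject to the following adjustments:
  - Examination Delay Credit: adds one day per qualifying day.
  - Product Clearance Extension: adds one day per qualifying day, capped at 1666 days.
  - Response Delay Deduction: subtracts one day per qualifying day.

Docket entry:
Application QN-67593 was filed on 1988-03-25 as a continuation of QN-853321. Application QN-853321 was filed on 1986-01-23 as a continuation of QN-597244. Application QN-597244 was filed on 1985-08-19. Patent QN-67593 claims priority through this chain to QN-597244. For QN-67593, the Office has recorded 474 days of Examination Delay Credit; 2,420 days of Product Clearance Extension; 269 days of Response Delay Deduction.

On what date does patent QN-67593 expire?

Earliest priority filing: 19 August 1985.
Base term: 19 August 1985 + 24 years → 19 August 2009.
Examination Delay Credit: +474 days → 6 December 2010.
Product Clearance Extension: 2420 days claimed exceeds the 1666-day cap, so +1666 days → 29 June 2015.
Response Delay Deduction: −269 days → 3 October 2014.

October 3, 2014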